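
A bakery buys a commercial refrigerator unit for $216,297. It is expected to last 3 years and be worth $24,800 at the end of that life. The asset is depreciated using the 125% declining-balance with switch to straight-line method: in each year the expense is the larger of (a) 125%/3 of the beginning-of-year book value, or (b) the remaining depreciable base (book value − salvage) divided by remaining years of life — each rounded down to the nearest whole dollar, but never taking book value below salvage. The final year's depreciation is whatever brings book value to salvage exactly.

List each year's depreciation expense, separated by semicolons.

Depreciable base = $216,297 − $24,800 = $191,497.
Year 1: DB = ⌊$216,297 × 125%/3⌋ = $90,123; SL = ⌊$191,497/3⌋ = $63,832 → take DB $90,123. Book value $126,174.
Year 2: DB = ⌊$126,174 × 125%/3⌋ = $52,572; SL = ⌊$101,374/2⌋ = $50,687 → take DB $52,572. Book value $73,602.
Year 3 (final): $73,602 − $24,800 = $48,802. Book value $24,800.

$90,123; $52,572; $48,802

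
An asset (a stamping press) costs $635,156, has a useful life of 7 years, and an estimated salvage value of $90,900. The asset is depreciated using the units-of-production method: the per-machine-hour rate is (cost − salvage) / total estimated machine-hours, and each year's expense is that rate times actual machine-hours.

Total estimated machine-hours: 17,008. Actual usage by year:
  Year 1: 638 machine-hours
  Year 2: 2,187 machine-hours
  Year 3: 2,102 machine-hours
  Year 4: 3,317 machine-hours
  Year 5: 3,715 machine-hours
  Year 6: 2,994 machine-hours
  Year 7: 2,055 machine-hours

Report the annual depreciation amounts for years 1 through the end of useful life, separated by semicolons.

Depreciable base = $635,156 − $90,900 = $544,256.
Rate = $544,256 / 17,008 machine-hours = $32 per machine-hour.
Year 1: 638 × $32 = $20,416. Book value $614,740.
Year 2: 2,187 × $32 = $69,984. Book value $544,756.
Year 3: 2,102 × $32 = $67,264. Book value $477,492.
Year 4: 3,317 × $32 = $106,144. Book value $371,348.
Year 5: 3,715 × $32 = $118,880. Book value $252,468.
Year 6: 2,994 × $32 = $95,808. Book value $156,660.
Year 7: 2,055 × $32 = $65,760. Book value $90,900.

$20,416; $69,984; $67,264; $106,144; $118,880; $95,808; $65,760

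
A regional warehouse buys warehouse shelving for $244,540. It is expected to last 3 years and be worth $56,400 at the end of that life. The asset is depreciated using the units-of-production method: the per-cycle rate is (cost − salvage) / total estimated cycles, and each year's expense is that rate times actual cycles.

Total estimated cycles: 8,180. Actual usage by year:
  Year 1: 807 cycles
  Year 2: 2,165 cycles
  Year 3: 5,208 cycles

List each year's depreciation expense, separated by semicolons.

$18,561; $49,795; $119,784

Depreciable base = $244,540 − $56,400 = $188,140.
Rate = $188,140 / 8,180 cycles = $23 per cycle.
Year 1: 807 × $23 = $18,561. Book value $225,979.
Year 2: 2,165 × $23 = $49,795. Book value $176,184.
Year 3: 5,208 × $23 = $119,784. Book value $56,400.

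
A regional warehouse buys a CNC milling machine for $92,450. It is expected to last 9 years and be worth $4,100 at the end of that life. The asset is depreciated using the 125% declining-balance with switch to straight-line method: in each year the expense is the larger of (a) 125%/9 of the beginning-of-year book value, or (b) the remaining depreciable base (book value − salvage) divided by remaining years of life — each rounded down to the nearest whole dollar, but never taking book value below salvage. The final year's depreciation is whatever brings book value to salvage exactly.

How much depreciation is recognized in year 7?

$9,156

Depreciable base = $92,450 − $4,100 = $88,350.
Year 1: DB = ⌊$92,450 × 125%/9⌋ = $12,840; SL = ⌊$88,350/9⌋ = $9,816 → take DB $12,840. Book value $79,610.
Year 2: DB = ⌊$79,610 × 125%/9⌋ = $11,056; SL = ⌊$75,510/8⌋ = $9,438 → take DB $11,056. Book value $68,554.
Year 3: DB = ⌊$68,554 × 125%/9⌋ = $9,521; SL = ⌊$64,454/7⌋ = $9,207 → take DB $9,521. Book value $59,033.
Year 4: DB = ⌊$59,033 × 125%/9⌋ = $8,199; SL = ⌊$54,933/6⌋ = $9,155 → take SL $9,155. Book value $49,878.
Year 5: DB = ⌊$49,878 × 125%/9⌋ = $6,927; SL = ⌊$45,778/5⌋ = $9,155 → take SL $9,155. Book value $40,723.
Year 6: DB = ⌊$40,723 × 125%/9⌋ = $5,655; SL = ⌊$36,623/4⌋ = $9,155 → take SL $9,155. Book value $31,568.
Year 7: DB = ⌊$31,568 × 125%/9⌋ = $4,384; SL = ⌊$27,468/3⌋ = $9,156 → take SL $9,156. Book value $22,412.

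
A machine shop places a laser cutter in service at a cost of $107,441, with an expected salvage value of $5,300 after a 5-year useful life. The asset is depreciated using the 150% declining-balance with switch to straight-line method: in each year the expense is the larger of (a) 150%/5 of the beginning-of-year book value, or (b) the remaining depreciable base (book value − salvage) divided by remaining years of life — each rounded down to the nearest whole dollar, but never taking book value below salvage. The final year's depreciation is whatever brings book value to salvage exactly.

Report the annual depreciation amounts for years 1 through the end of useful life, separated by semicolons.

Depreciable base = $107,441 − $5,300 = $102,141.
Year 1: DB = ⌊$107,441 × 150%/5⌋ = $32,232; SL = ⌊$102,141/5⌋ = $20,428 → take DB $32,232. Book value $75,209.
Year 2: DB = ⌊$75,209 × 150%/5⌋ = $22,562; SL = ⌊$69,909/4⌋ = $17,477 → take DB $22,562. Book value $52,647.
Year 3: DB = ⌊$52,647 × 150%/5⌋ = $15,794; SL = ⌊$47,347/3⌋ = $15,782 → take DB $15,794. Book value $36,853.
Year 4: DB = ⌊$36,853 × 150%/5⌋ = $11,055; SL = ⌊$31,553/2⌋ = $15,776 → take SL $15,776. Book value $21,077.
Year 5 (final): $21,077 − $5,300 = $15,777. Book value $5,300.

$32,232; $22,562; $15,794; $15,776; $15,777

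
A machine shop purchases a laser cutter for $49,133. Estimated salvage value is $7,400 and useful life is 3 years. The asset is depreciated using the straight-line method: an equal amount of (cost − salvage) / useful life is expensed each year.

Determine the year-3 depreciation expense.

$13,911

Depreciable base = $49,133 − $7,400 = $41,733.
Annual expense = $41,733 / 3 = $13,911.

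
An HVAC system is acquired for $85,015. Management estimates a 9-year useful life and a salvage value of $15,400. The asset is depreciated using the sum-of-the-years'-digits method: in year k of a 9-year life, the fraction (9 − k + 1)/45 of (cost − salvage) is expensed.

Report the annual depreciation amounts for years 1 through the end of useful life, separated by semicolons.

$13,923; $12,376; $10,829; $9,282; $7,735; $6,188; $4,641; $3,094; $1,547

Depreciable base = $85,015 − $15,400 = $69,615.
Sum of the years' digits = 9+8+7+6+5+4+3+2+1 = 45.
Year 1: $69,615 × 9/45 = $13,923. Book value $71,092.
Year 2: $69,615 × 8/45 = $12,376. Book value $58,716.
Year 3: $69,615 × 7/45 = $10,829. Book value $47,887.
Year 4: $69,615 × 6/45 = $9,282. Book value $38,605.
Year 5: $69,615 × 5/45 = $7,735. Book value $30,870.
Year 6: $69,615 × 4/45 = $6,188. Book value $24,682.
Year 7: $69,615 × 3/45 = $4,641. Book value $20,041.
Year 8: $69,615 × 2/45 = $3,094. Book value $16,947.
Year 9: $69,615 × 1/45 = $1,547. Book value $15,400.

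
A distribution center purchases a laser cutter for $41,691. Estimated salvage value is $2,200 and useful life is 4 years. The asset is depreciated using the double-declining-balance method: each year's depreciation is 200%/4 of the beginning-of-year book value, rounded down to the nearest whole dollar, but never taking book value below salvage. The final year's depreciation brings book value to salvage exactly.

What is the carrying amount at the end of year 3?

Depreciable base = $41,691 − $2,200 = $39,491.
Year 1: ⌊$41,691 × 200%/4⌋ = $20,845. Book value $20,846.
Year 2: ⌊$20,846 × 200%/4⌋ = $10,423. Book value $10,423.
Year 3: ⌊$10,423 × 200%/4⌋ = $5,211. Book value $5,212.

$5,212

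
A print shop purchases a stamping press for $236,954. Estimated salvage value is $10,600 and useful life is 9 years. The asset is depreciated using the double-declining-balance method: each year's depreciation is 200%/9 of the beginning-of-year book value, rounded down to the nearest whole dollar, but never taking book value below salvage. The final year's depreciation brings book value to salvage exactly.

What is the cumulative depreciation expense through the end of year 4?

$150,240

Depreciable base = $236,954 − $10,600 = $226,354.
Year 1: ⌊$236,954 × 200%/9⌋ = $52,656. Book value $184,298.
Year 2: ⌊$184,298 × 200%/9⌋ = $40,955. Book value $143,343.
Year 3: ⌊$143,343 × 200%/9⌋ = $31,854. Book value $111,489.
Year 4: ⌊$111,489 × 200%/9⌋ = $24,775. Book value $86,714.
Accumulated through year 4 = $236,954 − $86,714 = $150,240.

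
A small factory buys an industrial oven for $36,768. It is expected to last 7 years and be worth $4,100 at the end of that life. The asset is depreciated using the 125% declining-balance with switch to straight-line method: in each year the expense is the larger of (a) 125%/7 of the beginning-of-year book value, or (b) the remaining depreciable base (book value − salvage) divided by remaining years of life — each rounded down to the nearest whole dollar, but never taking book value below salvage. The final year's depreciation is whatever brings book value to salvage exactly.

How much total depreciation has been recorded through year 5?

$24,528

Depreciable base = $36,768 − $4,100 = $32,668.
Year 1: DB = ⌊$36,768 × 125%/7⌋ = $6,565; SL = ⌊$32,668/7⌋ = $4,666 → take DB $6,565. Book value $30,203.
Year 2: DB = ⌊$30,203 × 125%/7⌋ = $5,393; SL = ⌊$26,103/6⌋ = $4,350 → take DB $5,393. Book value $24,810.
Year 3: DB = ⌊$24,810 × 125%/7⌋ = $4,430; SL = ⌊$20,710/5⌋ = $4,142 → take DB $4,430. Book value $20,380.
Year 4: DB = ⌊$20,380 × 125%/7⌋ = $3,639; SL = ⌊$16,280/4⌋ = $4,070 → take SL $4,070. Book value $16,310.
Year 5: DB = ⌊$16,310 × 125%/7⌋ = $2,912; SL = ⌊$12,210/3⌋ = $4,070 → take SL $4,070. Book value $12,240.
Accumulated through year 5 = $36,768 − $12,240 = $24,528.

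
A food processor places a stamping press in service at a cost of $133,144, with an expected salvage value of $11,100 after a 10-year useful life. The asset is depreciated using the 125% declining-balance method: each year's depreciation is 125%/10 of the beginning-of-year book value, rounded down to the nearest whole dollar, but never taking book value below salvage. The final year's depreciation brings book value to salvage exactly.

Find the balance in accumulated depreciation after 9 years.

$93,111

Depreciable base = $133,144 − $11,100 = $122,044.
Year 1: ⌊$133,144 × 125%/10⌋ = $16,643. Book value $116,501.
Year 2: ⌊$116,501 × 125%/10⌋ = $14,562. Book value $101,939.
Year 3: ⌊$101,939 × 125%/10⌋ = $12,742. Book value $89,197.
Year 4: ⌊$89,197 × 125%/10⌋ = $11,149. Book value $78,048.
Year 5: ⌊$78,048 × 125%/10⌋ = $9,756. Book value $68,292.
Year 6: ⌊$68,292 × 125%/10⌋ = $8,536. Book value $59,756.
Year 7: ⌊$59,756 × 125%/10⌋ = $7,469. Book value $52,287.
Year 8: ⌊$52,287 × 125%/10⌋ = $6,535. Book value $45,752.
Year 9: ⌊$45,752 × 125%/10⌋ = $5,719. Book value $40,033.
Accumulated through year 9 = $133,144 − $40,033 = $93,111.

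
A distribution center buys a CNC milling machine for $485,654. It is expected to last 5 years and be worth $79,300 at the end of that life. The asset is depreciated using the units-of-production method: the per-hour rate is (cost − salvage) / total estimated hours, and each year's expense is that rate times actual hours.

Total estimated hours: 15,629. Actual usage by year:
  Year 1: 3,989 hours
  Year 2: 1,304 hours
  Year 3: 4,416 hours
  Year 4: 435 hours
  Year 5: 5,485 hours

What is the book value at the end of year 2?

Depreciable base = $485,654 − $79,300 = $406,354.
Rate = $406,354 / 15,629 hours = $26 per hour.
Year 1: 3,989 × $26 = $103,714. Book value $381,940.
Year 2: 1,304 × $26 = $33,904. Book value $348,036.

$348,036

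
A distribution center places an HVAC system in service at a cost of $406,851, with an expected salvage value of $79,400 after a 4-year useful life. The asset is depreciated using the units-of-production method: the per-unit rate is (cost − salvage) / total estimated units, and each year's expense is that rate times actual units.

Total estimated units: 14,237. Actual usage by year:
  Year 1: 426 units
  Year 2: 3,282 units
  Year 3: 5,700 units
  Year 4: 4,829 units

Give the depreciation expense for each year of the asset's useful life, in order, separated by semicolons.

$9,798; $75,486; $131,100; $111,067

Depreciable base = $406,851 − $79,400 = $327,451.
Rate = $327,451 / 14,237 units = $23 per unit.
Year 1: 426 × $23 = $9,798. Book value $397,053.
Year 2: 3,282 × $23 = $75,486. Book value $321,567.
Year 3: 5,700 × $23 = $131,100. Book value $190,467.
Year 4: 4,829 × $23 = $111,067. Book value $79,400.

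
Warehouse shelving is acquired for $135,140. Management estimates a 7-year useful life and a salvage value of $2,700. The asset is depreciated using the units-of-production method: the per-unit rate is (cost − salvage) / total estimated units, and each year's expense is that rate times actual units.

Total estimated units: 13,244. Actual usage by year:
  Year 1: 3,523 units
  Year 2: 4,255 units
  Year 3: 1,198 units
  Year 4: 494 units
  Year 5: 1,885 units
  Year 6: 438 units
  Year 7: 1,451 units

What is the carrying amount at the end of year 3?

$45,380

Depreciable base = $135,140 − $2,700 = $132,440.
Rate = $132,440 / 13,244 units = $10 per unit.
Year 1: 3,523 × $10 = $35,230. Book value $99,910.
Year 2: 4,255 × $10 = $42,550. Book value $57,360.
Year 3: 1,198 × $10 = $11,980. Book value $45,380.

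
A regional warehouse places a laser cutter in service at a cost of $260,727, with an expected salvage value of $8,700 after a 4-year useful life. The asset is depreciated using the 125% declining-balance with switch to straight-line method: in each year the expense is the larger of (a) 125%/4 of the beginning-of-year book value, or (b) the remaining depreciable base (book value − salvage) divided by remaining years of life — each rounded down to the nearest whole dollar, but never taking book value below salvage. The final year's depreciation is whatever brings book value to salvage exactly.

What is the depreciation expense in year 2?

$56,850

Depreciable base = $260,727 − $8,700 = $252,027.
Year 1: DB = ⌊$260,727 × 125%/4⌋ = $81,477; SL = ⌊$252,027/4⌋ = $63,006 → take DB $81,477. Book value $179,250.
Year 2: DB = ⌊$179,250 × 125%/4⌋ = $56,015; SL = ⌊$170,550/3⌋ = $56,850 → take SL $56,850. Book value $122,400.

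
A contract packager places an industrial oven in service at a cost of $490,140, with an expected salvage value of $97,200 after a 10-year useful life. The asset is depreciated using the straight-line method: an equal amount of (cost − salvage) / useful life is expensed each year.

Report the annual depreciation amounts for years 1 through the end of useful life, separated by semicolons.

Depreciable base = $490,140 − $97,200 = $392,940.
Annual expense = $392,940 / 10 = $39,294.
End of year 1: book value $450,846.
End of year 2: book value $411,552.
End of year 3: book value $372,258.
End of year 4: book value $332,964.
End of year 5: book value $293,670.
End of year 6: book value $254,376.
End of year 7: book value $215,082.
End of year 8: book value $175,788.
End of year 9: book value $136,494.
End of year 10: book value $97,200.

$39,294; $39,294; $39,294; $39,294; $39,294; $39,294; $39,294; $39,294; $39,294; $39,294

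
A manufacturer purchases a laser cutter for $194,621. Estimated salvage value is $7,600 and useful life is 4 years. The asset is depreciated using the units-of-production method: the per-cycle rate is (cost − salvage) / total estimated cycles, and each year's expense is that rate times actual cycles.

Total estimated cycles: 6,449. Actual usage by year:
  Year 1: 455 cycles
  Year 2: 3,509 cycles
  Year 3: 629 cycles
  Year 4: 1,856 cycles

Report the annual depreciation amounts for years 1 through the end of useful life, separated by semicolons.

$13,195; $101,761; $18,241; $53,824

Depreciable base = $194,621 − $7,600 = $187,021.
Rate = $187,021 / 6,449 cycles = $29 per cycle.
Year 1: 455 × $29 = $13,195. Book value $181,426.
Year 2: 3,509 × $29 = $101,761. Book value $79,665.
Year 3: 629 × $29 = $18,241. Book value $61,424.
Year 4: 1,856 × $29 = $53,824. Book value $7,600.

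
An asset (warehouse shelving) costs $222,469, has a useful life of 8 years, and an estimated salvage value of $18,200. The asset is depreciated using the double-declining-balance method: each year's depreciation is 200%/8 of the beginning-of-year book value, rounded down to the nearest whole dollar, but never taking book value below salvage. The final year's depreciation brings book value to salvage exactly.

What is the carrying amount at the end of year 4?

Depreciable base = $222,469 − $18,200 = $204,269.
Year 1: ⌊$222,469 × 200%/8⌋ = $55,617. Book value $166,852.
Year 2: ⌊$166,852 × 200%/8⌋ = $41,713. Book value $125,139.
Year 3: ⌊$125,139 × 200%/8⌋ = $31,284. Book value $93,855.
Year 4: ⌊$93,855 × 200%/8⌋ = $23,463. Book value $70,392.

$70,392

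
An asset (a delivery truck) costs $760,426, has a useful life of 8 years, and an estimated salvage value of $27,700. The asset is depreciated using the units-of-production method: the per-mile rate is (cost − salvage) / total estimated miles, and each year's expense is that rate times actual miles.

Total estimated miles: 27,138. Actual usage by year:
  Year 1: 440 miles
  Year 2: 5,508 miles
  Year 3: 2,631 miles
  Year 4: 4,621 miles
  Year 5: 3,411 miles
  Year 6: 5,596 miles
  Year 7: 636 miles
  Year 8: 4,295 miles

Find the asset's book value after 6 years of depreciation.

$160,837

Depreciable base = $760,426 − $27,700 = $732,726.
Rate = $732,726 / 27,138 miles = $27 per mile.
Year 1: 440 × $27 = $11,880. Book value $748,546.
Year 2: 5,508 × $27 = $148,716. Book value $599,830.
Year 3: 2,631 × $27 = $71,037. Book value $528,793.
Year 4: 4,621 × $27 = $124,767. Book value $404,026.
Year 5: 3,411 × $27 = $92,097. Book value $311,929.
Year 6: 5,596 × $27 = $151,092. Book value $160,837.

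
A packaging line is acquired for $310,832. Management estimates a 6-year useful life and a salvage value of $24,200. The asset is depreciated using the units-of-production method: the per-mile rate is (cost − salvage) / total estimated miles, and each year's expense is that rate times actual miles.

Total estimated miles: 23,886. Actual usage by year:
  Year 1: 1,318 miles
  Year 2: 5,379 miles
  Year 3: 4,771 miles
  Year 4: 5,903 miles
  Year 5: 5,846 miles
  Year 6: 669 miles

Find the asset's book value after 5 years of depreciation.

$32,228

Depreciable base = $310,832 − $24,200 = $286,632.
Rate = $286,632 / 23,886 miles = $12 per mile.
Year 1: 1,318 × $12 = $15,816. Book value $295,016.
Year 2: 5,379 × $12 = $64,548. Book value $230,468.
Year 3: 4,771 × $12 = $57,252. Book value $173,216.
Year 4: 5,903 × $12 = $70,836. Book value $102,380.
Year 5: 5,846 × $12 = $70,152. Book value $32,228.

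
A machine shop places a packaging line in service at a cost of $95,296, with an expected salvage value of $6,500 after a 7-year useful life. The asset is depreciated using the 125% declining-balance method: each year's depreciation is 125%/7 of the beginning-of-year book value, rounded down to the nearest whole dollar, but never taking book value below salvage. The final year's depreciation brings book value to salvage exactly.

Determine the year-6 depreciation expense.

$6,364

Depreciable base = $95,296 − $6,500 = $88,796.
Year 1: ⌊$95,296 × 125%/7⌋ = $17,017. Book value $78,279.
Year 2: ⌊$78,279 × 125%/7⌋ = $13,978. Book value $64,301.
Year 3: ⌊$64,301 × 125%/7⌋ = $11,482. Book value $52,819.
Year 4: ⌊$52,819 × 125%/7⌋ = $9,431. Book value $43,388.
Year 5: ⌊$43,388 × 125%/7⌋ = $7,747. Book value $35,641.
Year 6: ⌊$35,641 × 125%/7⌋ = $6,364. Book value $29,277.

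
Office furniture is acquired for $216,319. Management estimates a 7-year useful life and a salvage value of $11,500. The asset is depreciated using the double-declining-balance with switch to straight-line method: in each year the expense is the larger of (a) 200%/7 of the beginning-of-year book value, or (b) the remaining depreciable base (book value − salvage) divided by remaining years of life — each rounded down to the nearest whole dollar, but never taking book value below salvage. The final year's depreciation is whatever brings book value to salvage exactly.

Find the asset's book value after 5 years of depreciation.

Depreciable base = $216,319 − $11,500 = $204,819.
Year 1: DB = ⌊$216,319 × 200%/7⌋ = $61,805; SL = ⌊$204,819/7⌋ = $29,259 → take DB $61,805. Book value $154,514.
Year 2: DB = ⌊$154,514 × 200%/7⌋ = $44,146; SL = ⌊$143,014/6⌋ = $23,835 → take DB $44,146. Book value $110,368.
Year 3: DB = ⌊$110,368 × 200%/7⌋ = $31,533; SL = ⌊$98,868/5⌋ = $19,773 → take DB $31,533. Book value $78,835.
Year 4: DB = ⌊$78,835 × 200%/7⌋ = $22,524; SL = ⌊$67,335/4⌋ = $16,833 → take DB $22,524. Book value $56,311.
Year 5: DB = ⌊$56,311 × 200%/7⌋ = $16,088; SL = ⌊$44,811/3⌋ = $14,937 → take DB $16,088. Book value $40,223.

$40,223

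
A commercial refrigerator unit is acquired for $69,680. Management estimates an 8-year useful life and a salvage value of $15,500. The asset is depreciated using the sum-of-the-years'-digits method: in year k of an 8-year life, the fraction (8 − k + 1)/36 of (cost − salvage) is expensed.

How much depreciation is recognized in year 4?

$7,525

Depreciable base = $69,680 − $15,500 = $54,180.
Sum of the years' digits = 8+7+6+5+4+3+2+1 = 36.
Year 1: $54,180 × 8/36 = $12,040. Book value $57,640.
Year 2: $54,180 × 7/36 = $10,535. Book value $47,105.
Year 3: $54,180 × 6/36 = $9,030. Book value $38,075.
Year 4: $54,180 × 5/36 = $7,525. Book value $30,550.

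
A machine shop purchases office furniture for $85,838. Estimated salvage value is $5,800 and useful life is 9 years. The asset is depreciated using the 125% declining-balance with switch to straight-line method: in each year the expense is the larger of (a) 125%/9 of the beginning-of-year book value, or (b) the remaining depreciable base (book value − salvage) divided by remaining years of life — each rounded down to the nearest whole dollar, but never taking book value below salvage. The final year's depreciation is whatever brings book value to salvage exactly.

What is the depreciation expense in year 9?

Depreciable base = $85,838 − $5,800 = $80,038.
Year 1: DB = ⌊$85,838 × 125%/9⌋ = $11,921; SL = ⌊$80,038/9⌋ = $8,893 → take DB $11,921. Book value $73,917.
Year 2: DB = ⌊$73,917 × 125%/9⌋ = $10,266; SL = ⌊$68,117/8⌋ = $8,514 → take DB $10,266. Book value $63,651.
Year 3: DB = ⌊$63,651 × 125%/9⌋ = $8,840; SL = ⌊$57,851/7⌋ = $8,264 → take DB $8,840. Book value $54,811.
Year 4: DB = ⌊$54,811 × 125%/9⌋ = $7,612; SL = ⌊$49,011/6⌋ = $8,168 → take SL $8,168. Book value $46,643.
Year 5: DB = ⌊$46,643 × 125%/9⌋ = $6,478; SL = ⌊$40,843/5⌋ = $8,168 → take SL $8,168. Book value $38,475.
Year 6: DB = ⌊$38,475 × 125%/9⌋ = $5,343; SL = ⌊$32,675/4⌋ = $8,168 → take SL $8,168. Book value $30,307.
Year 7: DB = ⌊$30,307 × 125%/9⌋ = $4,209; SL = ⌊$24,507/3⌋ = $8,169 → take SL $8,169. Book value $22,138.
Year 8: DB = ⌊$22,138 × 125%/9⌋ = $3,074; SL = ⌊$16,338/2⌋ = $8,169 → take SL $8,169. Book value $13,969.
Year 9 (final): $13,969 − $5,800 = $8,169. Book value $5,800.

$8,169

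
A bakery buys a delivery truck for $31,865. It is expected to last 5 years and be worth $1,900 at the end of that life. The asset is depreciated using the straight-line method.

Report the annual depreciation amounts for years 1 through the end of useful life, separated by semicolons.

Depreciable base = $31,865 − $1,900 = $29,965.
Annual expense = $29,965 / 5 = $5,993.
End of year 1: book value $25,872.
End of year 2: book value $19,879.
End of year 3: book value $13,886.
End of year 4: book value $7,893.
End of year 5: book value $1,900.

$5,993; $5,993; $5,993; $5,993; $5,993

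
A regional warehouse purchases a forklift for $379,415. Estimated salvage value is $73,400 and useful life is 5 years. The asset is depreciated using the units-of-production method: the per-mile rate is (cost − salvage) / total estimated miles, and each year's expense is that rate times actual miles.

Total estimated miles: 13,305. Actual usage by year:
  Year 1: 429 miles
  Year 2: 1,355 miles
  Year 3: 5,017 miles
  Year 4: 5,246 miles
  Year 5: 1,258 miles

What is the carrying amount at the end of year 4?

$102,334

Depreciable base = $379,415 − $73,400 = $306,015.
Rate = $306,015 / 13,305 miles = $23 per mile.
Year 1: 429 × $23 = $9,867. Book value $369,548.
Year 2: 1,355 × $23 = $31,165. Book value $338,383.
Year 3: 5,017 × $23 = $115,391. Book value $222,992.
Year 4: 5,246 × $23 = $120,658. Book value $102,334.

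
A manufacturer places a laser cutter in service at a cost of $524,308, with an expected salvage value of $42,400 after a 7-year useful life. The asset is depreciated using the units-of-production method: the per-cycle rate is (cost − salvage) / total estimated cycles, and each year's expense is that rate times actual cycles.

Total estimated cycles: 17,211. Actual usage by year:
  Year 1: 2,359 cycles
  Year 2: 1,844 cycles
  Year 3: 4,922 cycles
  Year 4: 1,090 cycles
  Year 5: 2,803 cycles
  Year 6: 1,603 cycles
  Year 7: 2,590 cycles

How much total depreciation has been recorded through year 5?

$364,504

Depreciable base = $524,308 − $42,400 = $481,908.
Rate = $481,908 / 17,211 cycles = $28 per cycle.
Year 1: 2,359 × $28 = $66,052. Book value $458,256.
Year 2: 1,844 × $28 = $51,632. Book value $406,624.
Year 3: 4,922 × $28 = $137,816. Book value $268,808.
Year 4: 1,090 × $28 = $30,520. Book value $238,288.
Year 5: 2,803 × $28 = $78,484. Book value $159,804.
Accumulated through year 5 = $524,308 − $159,804 = $364,504.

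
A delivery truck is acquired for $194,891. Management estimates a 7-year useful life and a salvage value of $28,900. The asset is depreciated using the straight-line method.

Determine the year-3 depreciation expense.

$23,713

Depreciable base = $194,891 − $28,900 = $165,991.
Annual expense = $165,991 / 7 = $23,713.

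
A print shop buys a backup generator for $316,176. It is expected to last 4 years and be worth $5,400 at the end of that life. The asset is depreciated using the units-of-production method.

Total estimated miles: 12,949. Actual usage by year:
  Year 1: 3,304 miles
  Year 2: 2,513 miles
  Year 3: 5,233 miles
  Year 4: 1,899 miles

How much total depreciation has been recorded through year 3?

$265,200

Depreciable base = $316,176 − $5,400 = $310,776.
Rate = $310,776 / 12,949 miles = $24 per mile.
Year 1: 3,304 × $24 = $79,296. Book value $236,880.
Year 2: 2,513 × $24 = $60,312. Book value $176,568.
Year 3: 5,233 × $24 = $125,592. Book value $50,976.
Accumulated through year 3 = $316,176 − $50,976 = $265,200.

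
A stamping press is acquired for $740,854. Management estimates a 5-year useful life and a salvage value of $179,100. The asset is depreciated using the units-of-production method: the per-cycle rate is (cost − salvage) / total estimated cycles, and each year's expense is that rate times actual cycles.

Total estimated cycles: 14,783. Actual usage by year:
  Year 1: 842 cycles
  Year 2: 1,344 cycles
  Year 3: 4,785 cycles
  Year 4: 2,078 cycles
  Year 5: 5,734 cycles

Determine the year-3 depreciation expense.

$181,830

Depreciable base = $740,854 − $179,100 = $561,754.
Rate = $561,754 / 14,783 cycles = $38 per cycle.
Year 1: 842 × $38 = $31,996. Book value $708,858.
Year 2: 1,344 × $38 = $51,072. Book value $657,786.
Year 3: 4,785 × $38 = $181,830. Book value $475,956.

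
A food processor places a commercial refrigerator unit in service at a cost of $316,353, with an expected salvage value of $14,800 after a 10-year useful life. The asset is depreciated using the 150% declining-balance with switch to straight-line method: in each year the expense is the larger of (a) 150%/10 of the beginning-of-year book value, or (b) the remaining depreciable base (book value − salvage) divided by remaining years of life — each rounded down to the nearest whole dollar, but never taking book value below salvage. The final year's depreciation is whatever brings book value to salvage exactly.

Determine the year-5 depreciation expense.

Depreciable base = $316,353 − $14,800 = $301,553.
Year 1: DB = ⌊$316,353 × 150%/10⌋ = $47,452; SL = ⌊$301,553/10⌋ = $30,155 → take DB $47,452. Book value $268,901.
Year 2: DB = ⌊$268,901 × 150%/10⌋ = $40,335; SL = ⌊$254,101/9⌋ = $28,233 → take DB $40,335. Book value $228,566.
Year 3: DB = ⌊$228,566 × 150%/10⌋ = $34,284; SL = ⌊$213,766/8⌋ = $26,720 → take DB $34,284. Book value $194,282.
Year 4: DB = ⌊$194,282 × 150%/10⌋ = $29,142; SL = ⌊$179,482/7⌋ = $25,640 → take DB $29,142. Book value $165,140.
Year 5: DB = ⌊$165,140 × 150%/10⌋ = $24,771; SL = ⌊$150,340/6⌋ = $25,056 → take SL $25,056. Book value $140,084.

$25,056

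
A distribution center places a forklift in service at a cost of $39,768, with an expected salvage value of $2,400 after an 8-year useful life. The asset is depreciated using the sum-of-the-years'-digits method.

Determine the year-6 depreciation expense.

Depreciable base = $39,768 − $2,400 = $37,368.
Sum of the years' digits = 8+7+6+5+4+3+2+1 = 36.
Year 1: $37,368 × 8/36 = $8,304. Book value $31,464.
Year 2: $37,368 × 7/36 = $7,266. Book value $24,198.
Year 3: $37,368 × 6/36 = $6,228. Book value $17,970.
Year 4: $37,368 × 5/36 = $5,190. Book value $12,780.
Year 5: $37,368 × 4/36 = $4,152. Book value $8,628.
Year 6: $37,368 × 3/36 = $3,114. Book value $5,514.

$3,114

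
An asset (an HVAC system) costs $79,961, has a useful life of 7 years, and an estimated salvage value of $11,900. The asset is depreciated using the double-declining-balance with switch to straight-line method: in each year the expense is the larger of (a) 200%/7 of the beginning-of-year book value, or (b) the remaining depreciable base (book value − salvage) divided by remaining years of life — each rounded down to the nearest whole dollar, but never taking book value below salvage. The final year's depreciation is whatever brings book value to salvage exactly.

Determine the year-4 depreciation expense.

$8,326

Depreciable base = $79,961 − $11,900 = $68,061.
Year 1: DB = ⌊$79,961 × 200%/7⌋ = $22,846; SL = ⌊$68,061/7⌋ = $9,723 → take DB $22,846. Book value $57,115.
Year 2: DB = ⌊$57,115 × 200%/7⌋ = $16,318; SL = ⌊$45,215/6⌋ = $7,535 → take DB $16,318. Book value $40,797.
Year 3: DB = ⌊$40,797 × 200%/7⌋ = $11,656; SL = ⌊$28,897/5⌋ = $5,779 → take DB $11,656. Book value $29,141.
Year 4: DB = ⌊$29,141 × 200%/7⌋ = $8,326; SL = ⌊$17,241/4⌋ = $4,310 → take DB $8,326. Book value $20,815.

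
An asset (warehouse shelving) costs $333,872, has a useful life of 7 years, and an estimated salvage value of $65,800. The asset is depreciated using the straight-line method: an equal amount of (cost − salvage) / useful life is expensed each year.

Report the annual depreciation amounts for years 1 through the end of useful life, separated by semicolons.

Depreciable base = $333,872 − $65,800 = $268,072.
Annual expense = $268,072 / 7 = $38,296.
End of year 1: book value $295,576.
End of year 2: book value $257,280.
End of year 3: book value $218,984.
End of year 4: book value $180,688.
End of year 5: book value $142,392.
End of year 6: book value $104,096.
End of year 7: book value $65,800.

$38,296; $38,296; $38,296; $38,296; $38,296; $38,296; $38,296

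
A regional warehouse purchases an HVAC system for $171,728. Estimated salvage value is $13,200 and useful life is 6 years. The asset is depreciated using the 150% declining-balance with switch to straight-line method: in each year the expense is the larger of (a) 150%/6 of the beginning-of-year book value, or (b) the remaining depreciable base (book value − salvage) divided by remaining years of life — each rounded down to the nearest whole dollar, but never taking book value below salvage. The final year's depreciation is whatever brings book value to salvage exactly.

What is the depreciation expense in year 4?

$19,749

Depreciable base = $171,728 − $13,200 = $158,528.
Year 1: DB = ⌊$171,728 × 150%/6⌋ = $42,932; SL = ⌊$158,528/6⌋ = $26,421 → take DB $42,932. Book value $128,796.
Year 2: DB = ⌊$128,796 × 150%/6⌋ = $32,199; SL = ⌊$115,596/5⌋ = $23,119 → take DB $32,199. Book value $96,597.
Year 3: DB = ⌊$96,597 × 150%/6⌋ = $24,149; SL = ⌊$83,397/4⌋ = $20,849 → take DB $24,149. Book value $72,448.
Year 4: DB = ⌊$72,448 × 150%/6⌋ = $18,112; SL = ⌊$59,248/3⌋ = $19,749 → take SL $19,749. Book value $52,699.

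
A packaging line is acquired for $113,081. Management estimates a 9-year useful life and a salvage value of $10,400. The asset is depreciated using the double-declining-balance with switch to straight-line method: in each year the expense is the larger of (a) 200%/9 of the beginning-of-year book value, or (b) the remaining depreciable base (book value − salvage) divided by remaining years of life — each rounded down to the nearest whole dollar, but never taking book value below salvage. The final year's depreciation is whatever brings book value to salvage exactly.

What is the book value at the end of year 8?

$14,937

Depreciable base = $113,081 − $10,400 = $102,681.
Year 1: DB = ⌊$113,081 × 200%/9⌋ = $25,129; SL = ⌊$102,681/9⌋ = $11,409 → take DB $25,129. Book value $87,952.
Year 2: DB = ⌊$87,952 × 200%/9⌋ = $19,544; SL = ⌊$77,552/8⌋ = $9,694 → take DB $19,544. Book value $68,408.
Year 3: DB = ⌊$68,408 × 200%/9⌋ = $15,201; SL = ⌊$58,008/7⌋ = $8,286 → take DB $15,201. Book value $53,207.
Year 4: DB = ⌊$53,207 × 200%/9⌋ = $11,823; SL = ⌊$42,807/6⌋ = $7,134 → take DB $11,823. Book value $41,384.
Year 5: DB = ⌊$41,384 × 200%/9⌋ = $9,196; SL = ⌊$30,984/5⌋ = $6,196 → take DB $9,196. Book value $32,188.
Year 6: DB = ⌊$32,188 × 200%/9⌋ = $7,152; SL = ⌊$21,788/4⌋ = $5,447 → take DB $7,152. Book value $25,036.
Year 7: DB = ⌊$25,036 × 200%/9⌋ = $5,563; SL = ⌊$14,636/3⌋ = $4,878 → take DB $5,563. Book value $19,473.
Year 8: DB = ⌊$19,473 × 200%/9⌋ = $4,327; SL = ⌊$9,073/2⌋ = $4,536 → take SL $4,536. Book value $14,937.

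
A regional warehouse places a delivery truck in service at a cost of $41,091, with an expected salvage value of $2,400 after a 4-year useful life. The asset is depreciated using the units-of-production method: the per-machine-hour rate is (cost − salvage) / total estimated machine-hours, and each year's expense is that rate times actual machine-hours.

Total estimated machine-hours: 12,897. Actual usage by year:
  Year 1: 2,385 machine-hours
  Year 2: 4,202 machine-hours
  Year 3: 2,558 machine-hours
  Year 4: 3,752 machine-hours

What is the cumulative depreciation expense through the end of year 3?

$27,435

Depreciable base = $41,091 − $2,400 = $38,691.
Rate = $38,691 / 12,897 machine-hours = $3 per machine-hour.
Year 1: 2,385 × $3 = $7,155. Book value $33,936.
Year 2: 4,202 × $3 = $12,606. Book value $21,330.
Year 3: 2,558 × $3 = $7,674. Book value $13,656.
Accumulated through year 3 = $41,091 − $13,656 = $27,435.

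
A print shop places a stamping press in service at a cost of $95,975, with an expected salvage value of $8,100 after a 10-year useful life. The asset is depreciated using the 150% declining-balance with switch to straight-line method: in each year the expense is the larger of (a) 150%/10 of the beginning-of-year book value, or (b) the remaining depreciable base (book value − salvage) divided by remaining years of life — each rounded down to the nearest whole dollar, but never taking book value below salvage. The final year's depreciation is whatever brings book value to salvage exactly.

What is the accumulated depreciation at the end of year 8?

Depreciable base = $95,975 − $8,100 = $87,875.
Year 1: DB = ⌊$95,975 × 150%/10⌋ = $14,396; SL = ⌊$87,875/10⌋ = $8,787 → take DB $14,396. Book value $81,579.
Year 2: DB = ⌊$81,579 × 150%/10⌋ = $12,236; SL = ⌊$73,479/9⌋ = $8,164 → take DB $12,236. Book value $69,343.
Year 3: DB = ⌊$69,343 × 150%/10⌋ = $10,401; SL = ⌊$61,243/8⌋ = $7,655 → take DB $10,401. Book value $58,942.
Year 4: DB = ⌊$58,942 × 150%/10⌋ = $8,841; SL = ⌊$50,842/7⌋ = $7,263 → take DB $8,841. Book value $50,101.
Year 5: DB = ⌊$50,101 × 150%/10⌋ = $7,515; SL = ⌊$42,001/6⌋ = $7,000 → take DB $7,515. Book value $42,586.
Year 6: DB = ⌊$42,586 × 150%/10⌋ = $6,387; SL = ⌊$34,486/5⌋ = $6,897 → take SL $6,897. Book value $35,689.
Year 7: DB = ⌊$35,689 × 150%/10⌋ = $5,353; SL = ⌊$27,589/4⌋ = $6,897 → take SL $6,897. Book value $28,792.
Year 8: DB = ⌊$28,792 × 150%/10⌋ = $4,318; SL = ⌊$20,692/3⌋ = $6,897 → take SL $6,897. Book value $21,895.
Accumulated through year 8 = $95,975 − $21,895 = $74,080.

$74,080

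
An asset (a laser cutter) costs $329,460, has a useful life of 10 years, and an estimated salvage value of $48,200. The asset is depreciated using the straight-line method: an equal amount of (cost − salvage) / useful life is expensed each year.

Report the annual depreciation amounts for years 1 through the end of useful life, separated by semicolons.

Depreciable base = $329,460 − $48,200 = $281,260.
Annual expense = $281,260 / 10 = $28,126.
End of year 1: book value $301,334.
End of year 2: book value $273,208.
End of year 3: book value $245,082.
End of year 4: book value $216,956.
End of year 5: book value $188,830.
End of year 6: book value $160,704.
End of year 7: book value $132,578.
End of year 8: book value $104,452.
End of year 9: book value $76,326.
End of year 10: book value $48,200.

$28,126; $28,126; $28,126; $28,126; $28,126; $28,126; $28,126; $28,126; $28,126; $28,126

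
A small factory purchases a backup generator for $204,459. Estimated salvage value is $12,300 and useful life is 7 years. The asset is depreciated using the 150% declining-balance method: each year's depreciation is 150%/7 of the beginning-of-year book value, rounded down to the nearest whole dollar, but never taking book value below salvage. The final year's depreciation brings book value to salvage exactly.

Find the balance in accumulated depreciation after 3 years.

$105,283

Depreciable base = $204,459 − $12,300 = $192,159.
Year 1: ⌊$204,459 × 150%/7⌋ = $43,812. Book value $160,647.
Year 2: ⌊$160,647 × 150%/7⌋ = $34,424. Book value $126,223.
Year 3: ⌊$126,223 × 150%/7⌋ = $27,047. Book value $99,176.
Accumulated through year 3 = $204,459 − $99,176 = $105,283.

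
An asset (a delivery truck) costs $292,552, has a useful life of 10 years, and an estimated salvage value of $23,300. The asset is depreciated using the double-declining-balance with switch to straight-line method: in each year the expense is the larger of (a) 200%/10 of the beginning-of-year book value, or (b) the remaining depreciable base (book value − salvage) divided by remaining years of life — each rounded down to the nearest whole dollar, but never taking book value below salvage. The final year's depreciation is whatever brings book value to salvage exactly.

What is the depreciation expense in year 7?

$15,338

Depreciable base = $292,552 − $23,300 = $269,252.
Year 1: DB = ⌊$292,552 × 200%/10⌋ = $58,510; SL = ⌊$269,252/10⌋ = $26,925 → take DB $58,510. Book value $234,042.
Year 2: DB = ⌊$234,042 × 200%/10⌋ = $46,808; SL = ⌊$210,742/9⌋ = $23,415 → take DB $46,808. Book value $187,234.
Year 3: DB = ⌊$187,234 × 200%/10⌋ = $37,446; SL = ⌊$163,934/8⌋ = $20,491 → take DB $37,446. Book value $149,788.
Year 4: DB = ⌊$149,788 × 200%/10⌋ = $29,957; SL = ⌊$126,488/7⌋ = $18,069 → take DB $29,957. Book value $119,831.
Year 5: DB = ⌊$119,831 × 200%/10⌋ = $23,966; SL = ⌊$96,531/6⌋ = $16,088 → take DB $23,966. Book value $95,865.
Year 6: DB = ⌊$95,865 × 200%/10⌋ = $19,173; SL = ⌊$72,565/5⌋ = $14,513 → take DB $19,173. Book value $76,692.
Year 7: DB = ⌊$76,692 × 200%/10⌋ = $15,338; SL = ⌊$53,392/4⌋ = $13,348 → take DB $15,338. Book value $61,354.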